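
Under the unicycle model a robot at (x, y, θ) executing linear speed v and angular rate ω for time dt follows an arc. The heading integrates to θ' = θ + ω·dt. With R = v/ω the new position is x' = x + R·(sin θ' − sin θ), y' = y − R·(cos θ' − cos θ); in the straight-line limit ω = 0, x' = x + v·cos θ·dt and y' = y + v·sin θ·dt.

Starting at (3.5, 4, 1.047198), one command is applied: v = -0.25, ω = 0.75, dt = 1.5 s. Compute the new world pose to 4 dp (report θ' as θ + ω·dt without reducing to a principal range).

θ' = 1.0472 + 0.75·1.5 = 2.1722
R = v/ω = -0.25/0.75 = -0.3333
x' = 3.5 + -0.3333·(sin 2.1722 − sin 1.0472) = 3.5138
y' = 4 − -0.3333·(cos 2.1722 − cos 1.0472) = 3.6447

(3.5138, 3.6447, 2.1722)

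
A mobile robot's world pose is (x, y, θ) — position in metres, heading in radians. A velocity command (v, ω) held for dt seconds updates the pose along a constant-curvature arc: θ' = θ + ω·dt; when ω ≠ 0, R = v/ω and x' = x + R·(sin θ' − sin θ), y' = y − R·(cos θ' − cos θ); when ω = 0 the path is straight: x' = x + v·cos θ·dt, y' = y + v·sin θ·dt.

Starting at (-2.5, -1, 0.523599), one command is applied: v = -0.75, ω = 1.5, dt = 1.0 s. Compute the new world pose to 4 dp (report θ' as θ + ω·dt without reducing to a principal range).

θ' = 0.5236 + 1.5·1.0 = 2.0236
R = v/ω = -0.75/1.5 = -0.5000
x' = -2.5 + -0.5000·(sin 2.0236 − sin 0.5236) = -2.6996
y' = -1 − -0.5000·(cos 2.0236 − cos 0.5236) = -1.6518

(-2.6996, -1.6518, 2.0236)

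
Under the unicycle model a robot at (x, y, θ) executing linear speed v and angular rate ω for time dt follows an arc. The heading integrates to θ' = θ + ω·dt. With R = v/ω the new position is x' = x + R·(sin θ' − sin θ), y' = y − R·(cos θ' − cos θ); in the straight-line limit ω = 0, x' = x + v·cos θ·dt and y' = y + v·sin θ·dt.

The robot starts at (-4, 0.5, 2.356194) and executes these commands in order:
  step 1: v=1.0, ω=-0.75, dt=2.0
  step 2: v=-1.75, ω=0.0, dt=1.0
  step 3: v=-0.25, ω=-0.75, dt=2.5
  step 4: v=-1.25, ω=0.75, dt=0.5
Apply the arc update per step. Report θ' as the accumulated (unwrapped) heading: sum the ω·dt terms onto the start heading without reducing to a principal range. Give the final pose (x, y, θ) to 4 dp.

(-6.1655, 1.4974, -0.6438)

step 1: θ'=0.8562 (R=-1.3333) → pose (-4.0643, 2.3166, 0.8562)
step 2: θ'=0.8562 (straight) → pose (-5.2111, 0.9947, 0.8562)
step 3: θ'=-1.0188 (R=0.3333) → pose (-5.7467, 1.0383, -1.0188)
step 4: θ'=-0.6438 (R=-1.6667) → pose (-6.1655, 1.4974, -0.6438)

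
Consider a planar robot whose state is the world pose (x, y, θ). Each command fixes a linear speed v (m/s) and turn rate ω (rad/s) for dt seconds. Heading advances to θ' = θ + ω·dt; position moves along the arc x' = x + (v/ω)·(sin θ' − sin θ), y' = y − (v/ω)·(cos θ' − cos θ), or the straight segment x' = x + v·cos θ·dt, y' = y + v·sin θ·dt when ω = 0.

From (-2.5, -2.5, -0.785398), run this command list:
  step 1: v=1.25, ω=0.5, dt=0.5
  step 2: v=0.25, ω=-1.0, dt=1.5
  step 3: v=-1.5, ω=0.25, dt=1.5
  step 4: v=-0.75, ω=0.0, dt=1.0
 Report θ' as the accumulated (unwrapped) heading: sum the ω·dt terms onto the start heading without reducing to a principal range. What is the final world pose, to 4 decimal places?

(-1.2327, -0.3109, -1.6604)

step 1: θ'=-0.5354 (R=2.5000) → pose (-2.0077, -2.8824, -0.5354)
step 2: θ'=-2.0354 (R=-0.2500) → pose (-1.9117, -3.2094, -2.0354)
step 3: θ'=-1.6604 (R=-6.0000) → pose (-1.2998, -1.0579, -1.6604)
step 4: θ'=-1.6604 (straight) → pose (-1.2327, -0.3109, -1.6604)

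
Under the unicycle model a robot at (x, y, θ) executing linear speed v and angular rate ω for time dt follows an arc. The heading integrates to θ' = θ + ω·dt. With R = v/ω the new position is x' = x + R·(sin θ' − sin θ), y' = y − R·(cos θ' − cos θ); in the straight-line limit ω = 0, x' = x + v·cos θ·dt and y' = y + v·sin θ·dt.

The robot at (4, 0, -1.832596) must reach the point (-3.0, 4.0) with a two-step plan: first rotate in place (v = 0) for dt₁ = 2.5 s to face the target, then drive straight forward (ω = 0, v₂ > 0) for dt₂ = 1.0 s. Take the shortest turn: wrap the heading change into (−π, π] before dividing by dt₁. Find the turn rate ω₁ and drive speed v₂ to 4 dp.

heading to target = atan2(4−0, -3−4) = 2.6224
Δθ = wrap(2.6224 − -1.8326) = -1.8281; ω₁ = Δθ/dt₁ = -0.7313
distance = √((-3−4)² + (4−0)²) = 8.0623; v₂ = distance/dt₂ = 8.0623

ω₁ = -0.7313, v₂ = 8.0623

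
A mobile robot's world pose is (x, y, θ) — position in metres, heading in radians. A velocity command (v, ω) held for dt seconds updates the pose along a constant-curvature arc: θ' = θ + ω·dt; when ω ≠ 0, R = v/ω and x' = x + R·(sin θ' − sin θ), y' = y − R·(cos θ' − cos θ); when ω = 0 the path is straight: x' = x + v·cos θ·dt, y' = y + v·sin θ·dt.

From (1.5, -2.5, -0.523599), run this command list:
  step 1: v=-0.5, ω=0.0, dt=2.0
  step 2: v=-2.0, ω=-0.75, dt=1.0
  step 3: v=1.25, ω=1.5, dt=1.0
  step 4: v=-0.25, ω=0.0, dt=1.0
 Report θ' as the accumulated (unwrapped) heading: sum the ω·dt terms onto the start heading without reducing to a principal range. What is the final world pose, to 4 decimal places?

step 1: θ'=-0.5236 (straight) → pose (0.6340, -2.0000, -0.5236)
step 2: θ'=-1.2736 (R=2.6667) → pose (-0.5825, -0.4715, -1.2736)
step 3: θ'=0.2264 (R=0.8333) → pose (0.4014, -1.0395, 0.2264)
step 4: θ'=0.2264 (straight) → pose (0.1578, -1.0957, 0.2264)

(0.1578, -1.0957, 0.2264)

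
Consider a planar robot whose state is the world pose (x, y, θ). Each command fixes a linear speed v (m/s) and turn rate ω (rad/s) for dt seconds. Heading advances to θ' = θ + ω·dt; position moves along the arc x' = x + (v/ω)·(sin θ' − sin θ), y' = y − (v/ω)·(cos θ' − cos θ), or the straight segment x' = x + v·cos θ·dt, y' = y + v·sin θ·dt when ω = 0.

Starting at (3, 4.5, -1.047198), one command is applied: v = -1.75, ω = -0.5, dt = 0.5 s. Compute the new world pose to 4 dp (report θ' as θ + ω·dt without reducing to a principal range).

θ' = -1.0472 + -0.5·0.5 = -1.2972
R = v/ω = -1.75/-0.5 = 3.5000
x' = 3 + 3.5000·(sin -1.2972 − sin -1.0472) = 2.6613
y' = 4.5 − 3.5000·(cos -1.2972 − cos -1.0472) = 5.3043

(2.6613, 5.3043, -1.2972)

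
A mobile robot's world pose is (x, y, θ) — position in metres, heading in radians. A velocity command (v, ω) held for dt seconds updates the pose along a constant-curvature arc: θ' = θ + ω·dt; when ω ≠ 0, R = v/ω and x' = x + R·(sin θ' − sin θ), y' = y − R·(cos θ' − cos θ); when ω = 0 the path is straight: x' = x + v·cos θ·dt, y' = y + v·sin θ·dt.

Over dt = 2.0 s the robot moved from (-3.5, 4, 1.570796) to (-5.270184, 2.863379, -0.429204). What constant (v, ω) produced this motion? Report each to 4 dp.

v = -1.2500, ω = -1.0000

Δθ = -0.429204 − 1.570796 = -2.000000
ω = Δθ/dt = -2.000000/2.0 = -1.0000
R = Δx/(sin θ' − sin θ) = 1.2500
v = R·ω = 1.2500·-1.0000 = -1.2500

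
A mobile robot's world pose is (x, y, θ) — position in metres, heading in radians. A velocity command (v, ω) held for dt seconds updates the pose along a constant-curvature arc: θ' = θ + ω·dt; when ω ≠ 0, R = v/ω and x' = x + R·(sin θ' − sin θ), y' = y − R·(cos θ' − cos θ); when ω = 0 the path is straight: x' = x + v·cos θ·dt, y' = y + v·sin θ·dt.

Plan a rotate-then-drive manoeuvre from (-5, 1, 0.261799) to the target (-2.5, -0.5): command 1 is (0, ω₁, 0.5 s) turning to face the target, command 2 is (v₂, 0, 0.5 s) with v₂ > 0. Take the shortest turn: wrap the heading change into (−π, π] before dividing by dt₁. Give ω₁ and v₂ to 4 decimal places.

heading to target = atan2(-0.5−1, -2.5−-5) = -0.5404
Δθ = wrap(-0.5404 − 0.2618) = -0.8022; ω₁ = Δθ/dt₁ = -1.6044
distance = √((-2.5−-5)² + (-0.5−1)²) = 2.9155; v₂ = distance/dt₂ = 5.8310

ω₁ = -1.6044, v₂ = 5.8310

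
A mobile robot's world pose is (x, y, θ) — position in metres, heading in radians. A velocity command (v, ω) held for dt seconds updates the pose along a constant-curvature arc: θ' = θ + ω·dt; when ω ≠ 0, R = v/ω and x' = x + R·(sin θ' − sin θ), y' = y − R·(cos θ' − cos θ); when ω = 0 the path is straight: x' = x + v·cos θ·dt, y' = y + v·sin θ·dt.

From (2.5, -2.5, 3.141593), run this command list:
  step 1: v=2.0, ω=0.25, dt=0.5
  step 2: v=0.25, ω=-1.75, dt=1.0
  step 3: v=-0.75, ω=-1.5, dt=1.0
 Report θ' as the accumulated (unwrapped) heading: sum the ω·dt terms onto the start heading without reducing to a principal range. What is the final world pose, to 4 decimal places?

step 1: θ'=3.2666 (R=8.0000) → pose (1.5026, -2.5624, 3.2666)
step 2: θ'=1.5166 (R=-0.1429) → pose (1.3421, -2.4129, 1.5166)
step 3: θ'=0.0166 (R=0.5000) → pose (0.8512, -2.8858, 0.0166)

(0.8512, -2.8858, 0.0166)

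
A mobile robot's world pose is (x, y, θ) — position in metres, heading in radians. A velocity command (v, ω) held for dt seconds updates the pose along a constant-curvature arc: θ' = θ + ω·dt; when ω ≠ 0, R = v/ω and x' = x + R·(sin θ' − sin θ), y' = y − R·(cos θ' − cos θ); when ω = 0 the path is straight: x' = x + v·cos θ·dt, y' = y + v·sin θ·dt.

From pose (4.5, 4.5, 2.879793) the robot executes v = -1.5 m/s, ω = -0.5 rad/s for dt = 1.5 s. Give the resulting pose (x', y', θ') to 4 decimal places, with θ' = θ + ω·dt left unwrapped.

θ' = 2.8798 + -0.5·1.5 = 2.1298
R = v/ω = -1.5/-0.5 = 3.0000
x' = 4.5 + 3.0000·(sin 2.1298 − sin 2.8798) = 6.2669
y' = 4.5 − 3.0000·(cos 2.1298 − cos 2.8798) = 3.1932

(6.2669, 3.1932, 2.1298)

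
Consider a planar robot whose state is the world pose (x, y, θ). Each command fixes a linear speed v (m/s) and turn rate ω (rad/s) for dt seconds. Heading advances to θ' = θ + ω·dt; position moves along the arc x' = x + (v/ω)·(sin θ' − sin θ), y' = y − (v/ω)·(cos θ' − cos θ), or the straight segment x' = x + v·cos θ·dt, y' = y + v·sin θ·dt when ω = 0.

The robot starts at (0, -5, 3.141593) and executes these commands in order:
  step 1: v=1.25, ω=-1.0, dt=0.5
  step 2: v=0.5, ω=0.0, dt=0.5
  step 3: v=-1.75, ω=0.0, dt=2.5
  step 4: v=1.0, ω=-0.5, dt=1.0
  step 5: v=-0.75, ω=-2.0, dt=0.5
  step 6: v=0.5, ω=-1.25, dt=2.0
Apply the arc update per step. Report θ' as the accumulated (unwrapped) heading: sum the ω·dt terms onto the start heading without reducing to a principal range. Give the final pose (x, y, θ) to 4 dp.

step 1: θ'=2.6416 (R=-1.2500) → pose (-0.5993, -4.8470, 2.6416)
step 2: θ'=2.6416 (straight) → pose (-0.8187, -4.7271, 2.6416)
step 3: θ'=2.6416 (straight) → pose (3.0207, -6.8246, 2.6416)
step 4: θ'=2.1416 (R=-2.0000) → pose (2.2967, -6.1500, 2.1416)
step 5: θ'=1.1416 (R=0.3750) → pose (2.3221, -6.5087, 1.1416)
step 6: θ'=-1.3584 (R=-0.4000) → pose (3.0768, -6.5909, -1.3584)

(3.0768, -6.5909, -1.3584)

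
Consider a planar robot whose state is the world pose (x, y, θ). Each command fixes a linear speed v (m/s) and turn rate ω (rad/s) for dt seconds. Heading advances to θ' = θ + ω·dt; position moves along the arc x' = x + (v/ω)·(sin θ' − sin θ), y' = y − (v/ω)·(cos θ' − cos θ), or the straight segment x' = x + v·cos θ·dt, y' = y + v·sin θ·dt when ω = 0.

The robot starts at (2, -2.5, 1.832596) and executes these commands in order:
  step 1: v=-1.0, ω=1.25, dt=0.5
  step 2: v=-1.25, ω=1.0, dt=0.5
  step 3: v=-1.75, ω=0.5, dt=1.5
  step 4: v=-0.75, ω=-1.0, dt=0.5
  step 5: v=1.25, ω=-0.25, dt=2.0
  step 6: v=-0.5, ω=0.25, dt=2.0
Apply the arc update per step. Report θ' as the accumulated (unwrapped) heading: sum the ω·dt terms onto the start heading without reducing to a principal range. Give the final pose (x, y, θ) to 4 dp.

(4.2390, -2.2994, 3.2076)

step 1: θ'=2.4576 (R=-0.8000) → pose (2.2672, -2.9130, 2.4576)
step 2: θ'=2.9576 (R=-1.2500) → pose (2.8284, -3.1731, 2.9576)
step 3: θ'=3.7076 (R=-3.5000) → pose (5.3457, -2.6863, 3.7076)
step 4: θ'=3.2076 (R=0.7500) → pose (5.6984, -2.5710, 3.2076)
step 5: θ'=2.7076 (R=-5.0000) → pose (3.2661, -2.1183, 2.7076)
step 6: θ'=3.2076 (R=-2.0000) → pose (4.2390, -2.2994, 3.2076)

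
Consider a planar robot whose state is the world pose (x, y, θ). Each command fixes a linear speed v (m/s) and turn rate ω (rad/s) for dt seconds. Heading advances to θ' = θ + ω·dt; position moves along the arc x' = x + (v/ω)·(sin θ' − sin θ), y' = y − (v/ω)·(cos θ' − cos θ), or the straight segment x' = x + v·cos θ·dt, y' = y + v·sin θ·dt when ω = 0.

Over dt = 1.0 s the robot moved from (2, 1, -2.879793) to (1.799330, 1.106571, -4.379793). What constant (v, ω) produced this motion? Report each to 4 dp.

v = 0.2500, ω = -1.5000

Δθ = -4.379793 − -2.879793 = -1.500000
ω = Δθ/dt = -1.500000/1.0 = -1.5000
R = Δx/(sin θ' − sin θ) = -0.1667
v = R·ω = -0.1667·-1.5000 = 0.2500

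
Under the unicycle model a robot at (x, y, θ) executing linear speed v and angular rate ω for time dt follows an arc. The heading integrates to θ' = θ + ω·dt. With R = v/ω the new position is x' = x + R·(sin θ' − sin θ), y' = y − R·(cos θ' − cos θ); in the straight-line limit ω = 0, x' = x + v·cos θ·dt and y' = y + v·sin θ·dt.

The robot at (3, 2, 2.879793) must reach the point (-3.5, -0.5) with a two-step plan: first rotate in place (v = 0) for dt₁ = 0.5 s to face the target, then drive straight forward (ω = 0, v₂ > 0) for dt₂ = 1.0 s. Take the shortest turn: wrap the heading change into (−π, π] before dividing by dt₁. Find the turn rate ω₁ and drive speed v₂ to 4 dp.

heading to target = atan2(-0.5−2, -3.5−3) = -2.7744
Δθ = wrap(-2.7744 − 2.8798) = 0.6290; ω₁ = Δθ/dt₁ = 1.2579
distance = √((-3.5−3)² + (-0.5−2)²) = 6.9642; v₂ = distance/dt₂ = 6.9642

ω₁ = 1.2579, v₂ = 6.9642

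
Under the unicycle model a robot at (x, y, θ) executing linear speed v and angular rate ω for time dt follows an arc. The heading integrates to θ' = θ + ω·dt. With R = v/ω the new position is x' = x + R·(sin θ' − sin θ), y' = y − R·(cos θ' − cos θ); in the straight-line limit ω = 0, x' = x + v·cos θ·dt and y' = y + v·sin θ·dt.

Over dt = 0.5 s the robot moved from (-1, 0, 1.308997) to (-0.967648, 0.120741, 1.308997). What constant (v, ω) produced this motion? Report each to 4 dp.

v = 0.2500, ω = 0.0000

Δθ = 1.308997 − 1.308997 = 0.000000
ω = Δθ/dt = 0.000000/0.5 = 0.0000
ω = 0 → v = (Δx·cos θ + Δy·sin θ)/dt = 0.2500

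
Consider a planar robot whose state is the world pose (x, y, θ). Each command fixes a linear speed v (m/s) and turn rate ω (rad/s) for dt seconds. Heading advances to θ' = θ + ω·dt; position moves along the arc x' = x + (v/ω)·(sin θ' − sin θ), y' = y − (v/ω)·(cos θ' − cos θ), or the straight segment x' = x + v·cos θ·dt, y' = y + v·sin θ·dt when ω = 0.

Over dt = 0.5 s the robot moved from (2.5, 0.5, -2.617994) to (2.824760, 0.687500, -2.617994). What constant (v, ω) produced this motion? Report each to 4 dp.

Δθ = -2.617994 − -2.617994 = 0.000000
ω = Δθ/dt = 0.000000/0.5 = 0.0000
ω = 0 → v = (Δx·cos θ + Δy·sin θ)/dt = -0.7500

v = -0.7500, ω = 0.0000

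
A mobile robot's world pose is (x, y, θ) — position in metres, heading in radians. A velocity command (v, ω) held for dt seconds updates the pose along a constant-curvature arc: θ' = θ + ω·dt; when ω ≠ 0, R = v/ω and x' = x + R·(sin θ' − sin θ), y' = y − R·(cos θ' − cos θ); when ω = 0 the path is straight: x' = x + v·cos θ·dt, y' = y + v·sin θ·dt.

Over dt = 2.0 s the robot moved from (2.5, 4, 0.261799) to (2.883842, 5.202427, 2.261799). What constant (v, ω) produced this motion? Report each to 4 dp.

Δθ = 2.261799 − 0.261799 = 2.000000
ω = Δθ/dt = 2.000000/2.0 = 1.0000
R = −Δy/(cos θ' − cos θ) = 0.7500
v = R·ω = 0.7500·1.0000 = 0.7500

v = 0.7500, ω = 1.0000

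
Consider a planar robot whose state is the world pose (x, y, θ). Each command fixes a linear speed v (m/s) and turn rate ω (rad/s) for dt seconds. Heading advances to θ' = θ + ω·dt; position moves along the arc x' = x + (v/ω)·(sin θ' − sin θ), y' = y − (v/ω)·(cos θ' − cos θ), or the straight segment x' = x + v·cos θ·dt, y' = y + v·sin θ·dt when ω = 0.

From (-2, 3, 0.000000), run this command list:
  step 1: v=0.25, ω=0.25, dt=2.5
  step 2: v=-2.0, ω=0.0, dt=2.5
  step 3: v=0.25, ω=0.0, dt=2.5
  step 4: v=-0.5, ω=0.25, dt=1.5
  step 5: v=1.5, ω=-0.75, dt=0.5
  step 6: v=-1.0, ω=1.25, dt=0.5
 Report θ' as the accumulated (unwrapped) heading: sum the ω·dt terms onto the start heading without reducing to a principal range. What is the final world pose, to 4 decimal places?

step 1: θ'=0.6250 (R=1.0000) → pose (-1.4149, 3.1890, 0.6250)
step 2: θ'=0.6250 (straight) → pose (-5.4697, 0.2636, 0.6250)
step 3: θ'=0.6250 (straight) → pose (-4.9629, 0.6292, 0.6250)
step 4: θ'=1.0000 (R=-2.0000) → pose (-5.4756, 0.0879, 1.0000)
step 5: θ'=0.6250 (R=-2.0000) → pose (-4.9629, 0.6292, 0.6250)
step 6: θ'=1.2500 (R=-0.8000) → pose (-5.2540, 0.2327, 1.2500)

(-5.2540, 0.2327, 1.2500)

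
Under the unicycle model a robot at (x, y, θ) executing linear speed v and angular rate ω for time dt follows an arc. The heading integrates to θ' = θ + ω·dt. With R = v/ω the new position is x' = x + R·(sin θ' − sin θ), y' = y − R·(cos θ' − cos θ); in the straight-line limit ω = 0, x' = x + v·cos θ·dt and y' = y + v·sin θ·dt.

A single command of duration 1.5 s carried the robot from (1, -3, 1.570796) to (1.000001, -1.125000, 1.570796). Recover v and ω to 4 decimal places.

Δθ = 1.570796 − 1.570796 = 0.000000
ω = Δθ/dt = 0.000000/1.5 = 0.0000
ω = 0 → v = (Δx·cos θ + Δy·sin θ)/dt = 1.2500

v = 1.2500, ω = 0.0000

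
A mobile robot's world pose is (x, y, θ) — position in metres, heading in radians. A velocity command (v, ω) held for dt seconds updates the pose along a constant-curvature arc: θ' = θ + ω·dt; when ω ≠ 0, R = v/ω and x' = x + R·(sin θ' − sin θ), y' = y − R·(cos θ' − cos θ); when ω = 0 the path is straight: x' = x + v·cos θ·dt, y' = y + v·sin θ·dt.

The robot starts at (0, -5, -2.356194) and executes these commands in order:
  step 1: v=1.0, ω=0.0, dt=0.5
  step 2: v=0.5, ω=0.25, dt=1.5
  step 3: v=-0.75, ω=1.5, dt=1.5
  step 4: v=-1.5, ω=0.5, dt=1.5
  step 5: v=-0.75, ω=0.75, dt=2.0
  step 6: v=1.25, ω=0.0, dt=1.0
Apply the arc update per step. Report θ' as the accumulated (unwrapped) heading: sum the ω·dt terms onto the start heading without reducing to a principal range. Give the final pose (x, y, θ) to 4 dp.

(-3.8694, -7.2149, 2.5188)

step 1: θ'=-2.3562 (straight) → pose (-0.3536, -5.3536, -2.3562)
step 2: θ'=-1.9812 (R=2.0000) → pose (-0.7733, -5.9698, -1.9812)
step 3: θ'=0.2688 (R=-0.5000) → pose (-1.3645, -5.2883, 0.2688)
step 4: θ'=1.0188 (R=-3.0000) → pose (-3.1222, -6.6074, 1.0188)
step 5: θ'=2.5188 (R=-1.0000) → pose (-2.8541, -7.9440, 2.5188)
step 6: θ'=2.5188 (straight) → pose (-3.8694, -7.2149, 2.5188)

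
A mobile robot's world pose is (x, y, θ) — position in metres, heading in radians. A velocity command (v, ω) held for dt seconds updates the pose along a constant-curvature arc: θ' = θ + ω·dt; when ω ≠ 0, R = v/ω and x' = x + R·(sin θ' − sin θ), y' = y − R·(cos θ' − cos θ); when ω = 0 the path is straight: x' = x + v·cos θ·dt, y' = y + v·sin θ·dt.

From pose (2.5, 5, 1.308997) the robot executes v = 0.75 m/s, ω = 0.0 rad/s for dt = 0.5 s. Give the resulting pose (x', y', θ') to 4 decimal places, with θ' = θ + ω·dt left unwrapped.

θ' = 1.3090 + 0.0·0.5 = 1.3090
ω = 0 → straight: x' = 2.5 + 0.75·cos(1.3090)·0.5 = 2.5971
y' = 5 + 0.75·sin(1.3090)·0.5 = 5.3622

(2.5971, 5.3622, 1.3090)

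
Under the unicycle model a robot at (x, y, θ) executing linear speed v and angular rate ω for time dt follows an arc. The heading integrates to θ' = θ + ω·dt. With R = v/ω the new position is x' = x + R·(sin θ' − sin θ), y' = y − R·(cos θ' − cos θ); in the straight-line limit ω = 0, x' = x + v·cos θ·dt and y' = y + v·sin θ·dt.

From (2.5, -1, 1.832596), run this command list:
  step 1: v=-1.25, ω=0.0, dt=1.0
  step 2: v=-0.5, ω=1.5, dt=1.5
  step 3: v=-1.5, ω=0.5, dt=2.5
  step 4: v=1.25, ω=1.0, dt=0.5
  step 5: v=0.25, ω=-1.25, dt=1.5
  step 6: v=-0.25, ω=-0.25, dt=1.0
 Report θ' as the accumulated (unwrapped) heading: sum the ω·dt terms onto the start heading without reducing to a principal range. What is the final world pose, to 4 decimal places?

(4.1553, 0.6362, 3.7076)

step 1: θ'=1.8326 (straight) → pose (2.8235, -2.2074, 1.8326)
step 2: θ'=4.0826 (R=-0.3333) → pose (3.4149, -2.3175, 4.0826)
step 3: θ'=5.3326 (R=-3.0000) → pose (3.4317, 1.1931, 5.3326)
step 4: θ'=5.8326 (R=1.2500) → pose (3.9045, 0.7943, 5.8326)
step 5: θ'=3.9576 (R=-0.2000) → pose (3.9631, 0.4773, 3.9576)
step 6: θ'=3.7076 (R=1.0000) → pose (4.1553, 0.6362, 3.7076)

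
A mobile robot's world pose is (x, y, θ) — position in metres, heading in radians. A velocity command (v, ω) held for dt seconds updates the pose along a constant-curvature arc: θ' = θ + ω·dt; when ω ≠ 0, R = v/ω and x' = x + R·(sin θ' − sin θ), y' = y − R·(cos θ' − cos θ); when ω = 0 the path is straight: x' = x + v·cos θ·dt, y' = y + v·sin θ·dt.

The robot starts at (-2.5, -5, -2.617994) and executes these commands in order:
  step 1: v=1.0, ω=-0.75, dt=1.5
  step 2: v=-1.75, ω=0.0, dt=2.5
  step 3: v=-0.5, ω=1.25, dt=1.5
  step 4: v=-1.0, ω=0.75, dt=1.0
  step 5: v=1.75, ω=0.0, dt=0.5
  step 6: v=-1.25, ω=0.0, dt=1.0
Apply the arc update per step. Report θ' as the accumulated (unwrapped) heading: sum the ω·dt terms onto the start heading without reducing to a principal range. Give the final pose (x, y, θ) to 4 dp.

step 1: θ'=-3.7430 (R=-1.3333) → pose (-3.9211, -4.9447, -3.7430)
step 2: θ'=-3.7430 (straight) → pose (-0.3137, -7.4201, -3.7430)
step 3: θ'=-1.8680 (R=-0.4000) → pose (0.2951, -7.2074, -1.8680)
step 4: θ'=-1.1180 (R=-1.3333) → pose (0.2192, -6.2336, -1.1180)
step 5: θ'=-1.1180 (straight) → pose (0.6020, -7.0204, -1.1180)
step 6: θ'=-1.1180 (straight) → pose (0.0551, -5.8964, -1.1180)

(0.0551, -5.8964, -1.1180)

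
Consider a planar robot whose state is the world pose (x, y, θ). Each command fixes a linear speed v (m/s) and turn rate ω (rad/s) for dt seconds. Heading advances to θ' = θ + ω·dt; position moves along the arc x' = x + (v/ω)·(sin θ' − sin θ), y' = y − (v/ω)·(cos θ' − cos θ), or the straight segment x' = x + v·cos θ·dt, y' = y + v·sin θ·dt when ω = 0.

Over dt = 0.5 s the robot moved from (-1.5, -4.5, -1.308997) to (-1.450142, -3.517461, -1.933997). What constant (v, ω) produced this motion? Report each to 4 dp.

v = -2.0000, ω = -1.2500

Δθ = -1.933997 − -1.308997 = -0.625000
ω = Δθ/dt = -0.625000/0.5 = -1.2500
R = −Δy/(cos θ' − cos θ) = 1.6000
v = R·ω = 1.6000·-1.2500 = -2.0000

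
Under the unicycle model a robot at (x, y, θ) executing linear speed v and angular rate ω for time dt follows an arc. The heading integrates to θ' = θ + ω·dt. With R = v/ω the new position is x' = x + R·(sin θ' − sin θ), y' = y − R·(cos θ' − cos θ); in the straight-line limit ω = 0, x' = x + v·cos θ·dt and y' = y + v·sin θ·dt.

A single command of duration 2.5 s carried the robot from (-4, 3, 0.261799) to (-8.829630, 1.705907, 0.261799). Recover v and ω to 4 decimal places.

Δθ = 0.261799 − 0.261799 = 0.000000
ω = Δθ/dt = 0.000000/2.5 = 0.0000
ω = 0 → v = (Δx·cos θ + Δy·sin θ)/dt = -2.0000

v = -2.0000, ω = 0.0000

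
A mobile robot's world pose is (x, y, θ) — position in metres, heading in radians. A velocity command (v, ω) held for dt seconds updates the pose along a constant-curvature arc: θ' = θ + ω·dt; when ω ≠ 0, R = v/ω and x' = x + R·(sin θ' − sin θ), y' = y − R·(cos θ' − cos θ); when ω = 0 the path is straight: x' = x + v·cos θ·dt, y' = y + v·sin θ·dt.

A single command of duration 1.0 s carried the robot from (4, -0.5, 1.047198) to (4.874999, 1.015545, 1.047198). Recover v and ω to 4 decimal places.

v = 1.7500, ω = 0.0000

Δθ = 1.047198 − 1.047198 = 0.000000
ω = Δθ/dt = 0.000000/1.0 = 0.0000
ω = 0 → v = (Δx·cos θ + Δy·sin θ)/dt = 1.7500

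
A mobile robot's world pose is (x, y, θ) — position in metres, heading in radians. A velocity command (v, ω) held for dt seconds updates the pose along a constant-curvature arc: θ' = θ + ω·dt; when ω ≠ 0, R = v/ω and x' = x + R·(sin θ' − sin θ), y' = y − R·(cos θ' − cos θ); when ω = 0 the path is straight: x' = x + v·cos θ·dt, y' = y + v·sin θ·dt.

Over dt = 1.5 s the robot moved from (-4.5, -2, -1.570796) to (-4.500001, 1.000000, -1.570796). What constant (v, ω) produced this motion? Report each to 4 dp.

v = -2.0000, ω = 0.0000

Δθ = -1.570796 − -1.570796 = 0.000000
ω = Δθ/dt = 0.000000/1.5 = 0.0000
ω = 0 → v = (Δx·cos θ + Δy·sin θ)/dt = -2.0000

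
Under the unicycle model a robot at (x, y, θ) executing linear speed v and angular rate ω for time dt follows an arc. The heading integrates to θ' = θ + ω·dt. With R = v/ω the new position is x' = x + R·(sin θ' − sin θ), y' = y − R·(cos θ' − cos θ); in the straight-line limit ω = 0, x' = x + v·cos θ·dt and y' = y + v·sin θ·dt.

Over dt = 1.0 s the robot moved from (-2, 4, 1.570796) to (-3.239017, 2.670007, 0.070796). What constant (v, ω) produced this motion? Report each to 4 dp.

Δθ = 0.070796 − 1.570796 = -1.500000
ω = Δθ/dt = -1.500000/1.0 = -1.5000
R = −Δy/(cos θ' − cos θ) = 1.3333
v = R·ω = 1.3333·-1.5000 = -2.0000

v = -2.0000, ω = -1.5000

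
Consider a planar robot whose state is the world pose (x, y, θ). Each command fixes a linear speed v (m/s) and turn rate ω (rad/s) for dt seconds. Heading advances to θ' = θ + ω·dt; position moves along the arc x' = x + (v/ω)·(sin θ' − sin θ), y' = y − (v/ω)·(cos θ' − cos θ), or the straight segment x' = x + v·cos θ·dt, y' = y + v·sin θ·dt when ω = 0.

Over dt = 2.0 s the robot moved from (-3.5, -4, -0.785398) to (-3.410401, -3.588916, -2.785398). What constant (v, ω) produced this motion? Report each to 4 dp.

Δθ = -2.785398 − -0.785398 = -2.000000
ω = Δθ/dt = -2.000000/2.0 = -1.0000
R = −Δy/(cos θ' − cos θ) = 0.2500
v = R·ω = 0.2500·-1.0000 = -0.2500

v = -0.2500, ω = -1.0000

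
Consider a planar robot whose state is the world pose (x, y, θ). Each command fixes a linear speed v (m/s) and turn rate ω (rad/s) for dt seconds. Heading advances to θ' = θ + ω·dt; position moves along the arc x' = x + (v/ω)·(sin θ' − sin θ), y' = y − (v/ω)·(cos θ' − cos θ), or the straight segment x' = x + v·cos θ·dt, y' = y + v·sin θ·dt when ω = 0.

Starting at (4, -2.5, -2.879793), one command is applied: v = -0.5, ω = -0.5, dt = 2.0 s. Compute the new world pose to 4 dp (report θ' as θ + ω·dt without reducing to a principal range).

(4.9318, -2.7262, -3.8798)

θ' = -2.8798 + -0.5·2.0 = -3.8798
R = v/ω = -0.5/-0.5 = 1.0000
x' = 4 + 1.0000·(sin -3.8798 − sin -2.8798) = 4.9318
y' = -2.5 − 1.0000·(cos -3.8798 − cos -2.8798) = -2.7262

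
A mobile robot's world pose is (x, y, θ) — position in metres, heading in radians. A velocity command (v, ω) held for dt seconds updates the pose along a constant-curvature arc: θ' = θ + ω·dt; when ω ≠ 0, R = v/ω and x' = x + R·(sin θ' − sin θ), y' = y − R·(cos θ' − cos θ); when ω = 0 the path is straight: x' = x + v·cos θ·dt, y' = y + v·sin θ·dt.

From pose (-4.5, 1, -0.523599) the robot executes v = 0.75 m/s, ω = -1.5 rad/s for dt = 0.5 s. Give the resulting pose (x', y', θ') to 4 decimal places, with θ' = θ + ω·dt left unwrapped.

θ' = -0.5236 + -1.5·0.5 = -1.2736
R = v/ω = 0.75/-1.5 = -0.5000
x' = -4.5 + -0.5000·(sin -1.2736 − sin -0.5236) = -4.2719
y' = 1 − -0.5000·(cos -1.2736 − cos -0.5236) = 0.7134

(-4.2719, 0.7134, -1.2736)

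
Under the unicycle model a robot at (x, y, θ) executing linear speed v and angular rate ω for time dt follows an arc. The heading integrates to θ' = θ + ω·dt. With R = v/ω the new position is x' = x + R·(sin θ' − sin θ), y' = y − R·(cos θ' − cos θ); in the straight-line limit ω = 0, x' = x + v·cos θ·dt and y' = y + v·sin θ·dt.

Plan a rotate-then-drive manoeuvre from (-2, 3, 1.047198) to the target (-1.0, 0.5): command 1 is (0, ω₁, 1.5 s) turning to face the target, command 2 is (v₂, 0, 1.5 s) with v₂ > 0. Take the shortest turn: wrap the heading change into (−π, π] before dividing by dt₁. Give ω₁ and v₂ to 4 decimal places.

ω₁ = -1.4917, v₂ = 1.7951

heading to target = atan2(0.5−3, -1−-2) = -1.1903
Δθ = wrap(-1.1903 − 1.0472) = -2.2375; ω₁ = Δθ/dt₁ = -1.4917
distance = √((-1−-2)² + (0.5−3)²) = 2.6926; v₂ = distance/dt₂ = 1.7951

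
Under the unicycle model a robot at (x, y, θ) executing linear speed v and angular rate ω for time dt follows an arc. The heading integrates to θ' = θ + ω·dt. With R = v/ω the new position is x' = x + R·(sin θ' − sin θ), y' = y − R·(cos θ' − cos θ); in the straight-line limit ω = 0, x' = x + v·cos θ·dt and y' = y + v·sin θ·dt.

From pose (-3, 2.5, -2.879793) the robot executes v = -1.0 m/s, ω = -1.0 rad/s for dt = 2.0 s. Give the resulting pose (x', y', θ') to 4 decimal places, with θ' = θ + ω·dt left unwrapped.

(-1.7552, 1.3675, -4.8798)

θ' = -2.8798 + -1.0·2.0 = -4.8798
R = v/ω = -1.0/-1.0 = 1.0000
x' = -3 + 1.0000·(sin -4.8798 − sin -2.8798) = -1.7552
y' = 2.5 − 1.0000·(cos -4.8798 − cos -2.8798) = 1.3675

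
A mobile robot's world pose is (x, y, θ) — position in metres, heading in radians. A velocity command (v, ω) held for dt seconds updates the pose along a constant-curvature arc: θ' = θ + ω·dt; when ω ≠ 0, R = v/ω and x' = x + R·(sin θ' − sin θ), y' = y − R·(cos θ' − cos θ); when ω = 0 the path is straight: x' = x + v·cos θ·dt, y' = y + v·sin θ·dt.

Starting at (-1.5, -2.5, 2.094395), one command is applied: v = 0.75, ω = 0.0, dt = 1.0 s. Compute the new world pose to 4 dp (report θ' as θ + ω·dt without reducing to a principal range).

θ' = 2.0944 + 0.0·1.0 = 2.0944
ω = 0 → straight: x' = -1.5 + 0.75·cos(2.0944)·1.0 = -1.8750
y' = -2.5 + 0.75·sin(2.0944)·1.0 = -1.8505

(-1.8750, -1.8505, 2.0944)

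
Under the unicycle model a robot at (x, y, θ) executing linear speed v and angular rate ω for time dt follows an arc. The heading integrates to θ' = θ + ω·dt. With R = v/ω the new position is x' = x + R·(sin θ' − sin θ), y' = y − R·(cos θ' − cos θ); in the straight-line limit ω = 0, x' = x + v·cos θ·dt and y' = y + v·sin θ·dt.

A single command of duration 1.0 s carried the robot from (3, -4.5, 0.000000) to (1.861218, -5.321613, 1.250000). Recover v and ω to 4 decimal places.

v = -1.5000, ω = 1.2500

Δθ = 1.250000 − 0.000000 = 1.250000
ω = Δθ/dt = 1.250000/1.0 = 1.2500
R = Δx/(sin θ' − sin θ) = -1.2000
v = R·ω = -1.2000·1.2500 = -1.5000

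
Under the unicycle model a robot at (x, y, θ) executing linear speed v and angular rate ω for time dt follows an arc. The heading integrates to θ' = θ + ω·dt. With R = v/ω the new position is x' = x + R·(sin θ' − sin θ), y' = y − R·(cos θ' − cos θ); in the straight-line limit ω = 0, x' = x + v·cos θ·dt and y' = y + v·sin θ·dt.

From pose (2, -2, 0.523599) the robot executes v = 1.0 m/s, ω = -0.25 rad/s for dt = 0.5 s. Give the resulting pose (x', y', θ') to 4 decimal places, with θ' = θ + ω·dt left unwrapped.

(2.4475, -1.7777, 0.3986)

θ' = 0.5236 + -0.25·0.5 = 0.3986
R = v/ω = 1.0/-0.25 = -4.0000
x' = 2 + -4.0000·(sin 0.3986 − sin 0.5236) = 2.4475
y' = -2 − -4.0000·(cos 0.3986 − cos 0.5236) = -1.7777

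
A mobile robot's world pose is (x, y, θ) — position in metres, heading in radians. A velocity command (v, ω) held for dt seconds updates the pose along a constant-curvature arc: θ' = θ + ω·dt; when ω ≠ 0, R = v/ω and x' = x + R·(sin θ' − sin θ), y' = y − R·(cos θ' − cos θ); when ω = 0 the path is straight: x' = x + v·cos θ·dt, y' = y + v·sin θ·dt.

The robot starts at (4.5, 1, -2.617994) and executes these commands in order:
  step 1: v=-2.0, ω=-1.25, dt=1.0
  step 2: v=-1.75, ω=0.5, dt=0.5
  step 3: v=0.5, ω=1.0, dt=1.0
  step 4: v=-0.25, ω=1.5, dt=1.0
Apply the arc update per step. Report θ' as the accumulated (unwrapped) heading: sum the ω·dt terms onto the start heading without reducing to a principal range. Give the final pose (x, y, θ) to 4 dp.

step 1: θ'=-3.8680 (R=1.6000) → pose (6.3627, 0.8105, -3.8680)
step 2: θ'=-3.6180 (R=-3.5000) → pose (7.0823, 0.3167, -3.6180)
step 3: θ'=-2.6180 (R=0.5000) → pose (6.6030, 0.3054, -2.6180)
step 4: θ'=-1.1180 (R=-0.1667) → pose (6.6695, 0.5226, -1.1180)

(6.6695, 0.5226, -1.1180)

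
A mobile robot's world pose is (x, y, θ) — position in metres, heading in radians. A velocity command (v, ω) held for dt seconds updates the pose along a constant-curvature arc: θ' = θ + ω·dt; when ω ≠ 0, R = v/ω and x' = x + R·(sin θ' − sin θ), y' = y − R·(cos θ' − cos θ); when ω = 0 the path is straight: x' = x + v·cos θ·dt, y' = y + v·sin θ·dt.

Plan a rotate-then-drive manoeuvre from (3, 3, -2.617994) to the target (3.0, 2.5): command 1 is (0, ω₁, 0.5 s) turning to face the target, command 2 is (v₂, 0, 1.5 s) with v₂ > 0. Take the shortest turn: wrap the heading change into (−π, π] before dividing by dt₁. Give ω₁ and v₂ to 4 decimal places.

heading to target = atan2(2.5−3, 3−3) = -1.5708
Δθ = wrap(-1.5708 − -2.6180) = 1.0472; ω₁ = Δθ/dt₁ = 2.0944
distance = √((3−3)² + (2.5−3)²) = 0.5000; v₂ = distance/dt₂ = 0.3333

ω₁ = 2.0944, v₂ = 0.3333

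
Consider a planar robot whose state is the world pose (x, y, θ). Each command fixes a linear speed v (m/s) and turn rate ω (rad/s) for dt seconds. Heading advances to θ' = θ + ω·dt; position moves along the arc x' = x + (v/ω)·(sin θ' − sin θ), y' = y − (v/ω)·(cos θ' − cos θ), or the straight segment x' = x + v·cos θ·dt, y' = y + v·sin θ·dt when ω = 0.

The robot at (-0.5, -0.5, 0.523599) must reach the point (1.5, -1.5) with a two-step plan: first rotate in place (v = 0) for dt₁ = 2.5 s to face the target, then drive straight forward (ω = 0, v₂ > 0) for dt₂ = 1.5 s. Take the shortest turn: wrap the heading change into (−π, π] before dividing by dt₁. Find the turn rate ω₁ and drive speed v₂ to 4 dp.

heading to target = atan2(-1.5−-0.5, 1.5−-0.5) = -0.4636
Δθ = wrap(-0.4636 − 0.5236) = -0.9872; ω₁ = Δθ/dt₁ = -0.3949
distance = √((1.5−-0.5)² + (-1.5−-0.5)²) = 2.2361; v₂ = distance/dt₂ = 1.4907

ω₁ = -0.3949, v₂ = 1.4907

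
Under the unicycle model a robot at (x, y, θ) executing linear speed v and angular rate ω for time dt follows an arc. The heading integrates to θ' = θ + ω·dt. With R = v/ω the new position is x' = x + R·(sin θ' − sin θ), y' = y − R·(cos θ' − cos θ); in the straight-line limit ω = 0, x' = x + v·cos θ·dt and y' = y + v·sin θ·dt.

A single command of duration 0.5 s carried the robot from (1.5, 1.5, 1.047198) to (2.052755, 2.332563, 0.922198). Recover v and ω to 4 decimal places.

Δθ = 0.922198 − 1.047198 = -0.125000
ω = Δθ/dt = -0.125000/0.5 = -0.2500
R = −Δy/(cos θ' − cos θ) = -8.0000
v = R·ω = -8.0000·-0.2500 = 2.0000

v = 2.0000, ω = -0.2500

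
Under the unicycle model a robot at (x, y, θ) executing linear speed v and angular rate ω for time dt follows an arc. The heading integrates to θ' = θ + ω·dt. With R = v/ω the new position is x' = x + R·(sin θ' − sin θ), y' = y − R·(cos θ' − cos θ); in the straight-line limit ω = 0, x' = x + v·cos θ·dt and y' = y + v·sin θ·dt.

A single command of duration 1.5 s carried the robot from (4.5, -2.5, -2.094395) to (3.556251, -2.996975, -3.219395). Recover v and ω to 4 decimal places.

Δθ = -3.219395 − -2.094395 = -1.125000
ω = Δθ/dt = -1.125000/1.5 = -0.7500
R = Δx/(sin θ' − sin θ) = -1.0000
v = R·ω = -1.0000·-0.7500 = 0.7500

v = 0.7500, ω = -0.7500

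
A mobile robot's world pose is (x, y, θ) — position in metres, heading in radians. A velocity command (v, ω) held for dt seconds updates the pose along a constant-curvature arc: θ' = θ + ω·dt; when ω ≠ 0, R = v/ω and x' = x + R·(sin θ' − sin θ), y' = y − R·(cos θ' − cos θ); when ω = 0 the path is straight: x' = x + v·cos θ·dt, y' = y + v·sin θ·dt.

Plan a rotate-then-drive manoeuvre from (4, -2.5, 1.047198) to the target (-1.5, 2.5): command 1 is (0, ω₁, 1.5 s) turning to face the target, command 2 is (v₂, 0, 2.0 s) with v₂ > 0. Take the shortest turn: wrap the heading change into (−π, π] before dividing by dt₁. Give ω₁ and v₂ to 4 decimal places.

heading to target = atan2(2.5−-2.5, -1.5−4) = 2.4038
Δθ = wrap(2.4038 − 1.0472) = 1.3566; ω₁ = Δθ/dt₁ = 0.9044
distance = √((-1.5−4)² + (2.5−-2.5)²) = 7.4330; v₂ = distance/dt₂ = 3.7165

ω₁ = 0.9044, v₂ = 3.7165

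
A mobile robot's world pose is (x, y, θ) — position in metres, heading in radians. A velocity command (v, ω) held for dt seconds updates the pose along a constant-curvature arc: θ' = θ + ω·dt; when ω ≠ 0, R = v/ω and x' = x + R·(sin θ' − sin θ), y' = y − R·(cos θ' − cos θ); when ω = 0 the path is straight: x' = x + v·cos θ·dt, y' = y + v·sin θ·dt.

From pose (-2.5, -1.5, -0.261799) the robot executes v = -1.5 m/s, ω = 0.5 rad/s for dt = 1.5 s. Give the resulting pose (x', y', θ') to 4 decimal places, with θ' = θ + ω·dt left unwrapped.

θ' = -0.2618 + 0.5·1.5 = 0.4882
R = v/ω = -1.5/0.5 = -3.0000
x' = -2.5 + -3.0000·(sin 0.4882 − sin -0.2618) = -4.6836
y' = -1.5 − -3.0000·(cos 0.4882 − cos -0.2618) = -1.7482

(-4.6836, -1.7482, 0.4882)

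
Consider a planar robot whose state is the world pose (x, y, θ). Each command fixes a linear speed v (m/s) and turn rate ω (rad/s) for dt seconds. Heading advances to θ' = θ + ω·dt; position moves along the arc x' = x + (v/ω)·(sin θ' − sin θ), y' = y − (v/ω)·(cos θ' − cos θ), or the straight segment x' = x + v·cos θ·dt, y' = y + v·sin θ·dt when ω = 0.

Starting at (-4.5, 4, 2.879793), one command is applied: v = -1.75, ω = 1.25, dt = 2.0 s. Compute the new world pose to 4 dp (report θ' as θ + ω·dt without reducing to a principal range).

(-3.0380, 6.2188, 5.3798)

θ' = 2.8798 + 1.25·2.0 = 5.3798
R = v/ω = -1.75/1.25 = -1.4000
x' = -4.5 + -1.4000·(sin 5.3798 − sin 2.8798) = -3.0380
y' = 4 − -1.4000·(cos 5.3798 − cos 2.8798) = 6.2188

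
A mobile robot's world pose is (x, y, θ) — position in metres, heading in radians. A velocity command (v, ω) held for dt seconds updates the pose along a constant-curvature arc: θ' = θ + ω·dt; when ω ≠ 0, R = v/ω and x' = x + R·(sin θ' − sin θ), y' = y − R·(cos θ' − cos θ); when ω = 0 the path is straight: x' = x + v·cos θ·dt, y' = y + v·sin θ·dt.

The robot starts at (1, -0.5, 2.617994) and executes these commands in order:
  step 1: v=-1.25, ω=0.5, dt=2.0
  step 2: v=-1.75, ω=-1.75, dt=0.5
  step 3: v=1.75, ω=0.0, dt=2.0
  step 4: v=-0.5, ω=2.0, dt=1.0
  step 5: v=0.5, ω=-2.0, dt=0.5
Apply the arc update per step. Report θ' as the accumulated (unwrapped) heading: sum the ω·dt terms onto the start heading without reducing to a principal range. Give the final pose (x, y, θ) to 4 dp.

step 1: θ'=3.6180 (R=-2.5000) → pose (3.3965, -0.5566, 3.6180)
step 2: θ'=2.7430 (R=1.0000) → pose (4.2432, -0.5236, 2.7430)
step 3: θ'=2.7430 (straight) → pose (1.0176, 0.8348, 2.7430)
step 4: θ'=4.7430 (R=-0.2500) → pose (1.3645, 1.0729, 4.7430)
step 5: θ'=3.7430 (R=-0.2500) → pose (1.2560, 0.8591, 3.7430)

(1.2560, 0.8591, 3.7430)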